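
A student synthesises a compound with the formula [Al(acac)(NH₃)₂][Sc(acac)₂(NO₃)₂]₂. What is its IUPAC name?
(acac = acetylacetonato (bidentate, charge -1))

(acetylacetonato)diamminealuminium(III) bis(acetylacetonato)dinitratoscandate(III)

Both ions are complex: the cation is named first with the plain metal name, the anion second with the -ate form; each ion's ligands are alphabetised independently.
Aluminium is always +3 in its complexes; the cation's ligand charges sum to -1, so the complex cation is 2+.
With 2 anions per cation, each anion must be 2/2 = 1−.
Anion: ligand charges sum to -4; for the ion to be 1−, Sc = +3.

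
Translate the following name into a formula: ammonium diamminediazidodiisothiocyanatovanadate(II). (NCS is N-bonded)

Ligands: 2 ammine (NH3, neutral), 2 azido (N3, -1), 2 isothiocyanato (NCS, -1). Ligand charge sum = -4.
With V in oxidation state +2, the complex ion is [V...]^2−.
Charge balance with ammonium (+1) requires 1 complex ion per 2 ammonium.

(NH4)2[V(N3)2(NCS)2(NH3)2]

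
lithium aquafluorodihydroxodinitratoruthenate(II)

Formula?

Li3[RuF(H2O)(NO3)2(OH)2]

Ligands: 1 fluoro (F, -1), 2 hydroxo (OH, -1), 1 aqua (H2O, neutral), 2 nitrato (NO3, -1). Ligand charge sum = -5.
With Ru in oxidation state +2, the complex ion is [Ru...]^3−.
Charge balance with lithium (+1) requires 1 complex ion per 3 lithium.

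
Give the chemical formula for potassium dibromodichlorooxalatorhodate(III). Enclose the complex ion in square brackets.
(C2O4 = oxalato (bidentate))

K3[RhBr2(C2O4)Cl2]

Ligands: 2 bromo (Br, -1), 2 chloro (Cl, -1), 1 oxalato (C2O4, -2). Ligand charge sum = -6.
With Rh in oxidation state +3, the complex ion is [Rh...]^3−.
Charge balance with potassium (+1) requires 1 complex ion per 3 potassium.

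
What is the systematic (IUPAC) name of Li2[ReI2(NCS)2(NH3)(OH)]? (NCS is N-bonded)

The 2 lithium counter-ions carry a total charge of +2, so each complex ion is 2−.
Ligand charges: 1×ammine (neutral), 1×hydroxo (-1 each), 2×isothiocyanato (-1 each), 2×iodo (-1 each); total -5. So Re + (-5) = 2−, giving Re = +3.
The complex ion is anionic, so rhenium takes the -ate form rhenate(III).

lithium amminehydroxodiiododiisothiocyanatorhenate(III)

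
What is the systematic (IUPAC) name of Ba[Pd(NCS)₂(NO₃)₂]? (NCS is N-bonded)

barium diisothiocyanatodinitratopalladate(II)

The 1 barium counter-ion carries a total charge of +2, so each complex ion is 2−.
Ligand charges: 2×isothiocyanato (-1 each), 2×nitrato (-1 each); total -4. So Pd + (-4) = 2−, giving Pd = +2.
Ligands are named alphabetically: isothiocyanato before nitrato.
The complex ion is anionic, so palladium takes the -ate form palladate(II).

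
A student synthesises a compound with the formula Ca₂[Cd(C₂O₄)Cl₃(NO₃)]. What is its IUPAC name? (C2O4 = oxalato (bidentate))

calcium trichloronitratooxalatocadmate(II)

The 2 calcium counter-ions carry a total charge of +4, so each complex ion is 4−.
Ligand charges: 3×chloro (-1 each), 1×nitrato (-1 each), 1×oxalato (-2 each); total -6. So Cd + (-6) = 4−, giving Cd = +2.
Ligands are named alphabetically: chloro before nitrato before oxalato.
The complex ion is anionic, so cadmium takes the -ate form cadmate(II).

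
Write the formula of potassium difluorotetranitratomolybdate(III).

Ligands: 4 nitrato (NO3, -1), 2 fluoro (F, -1). Ligand charge sum = -6.
With Mo in oxidation state +3, the complex ion is [Mo...]^3−.
Charge balance with potassium (+1) requires 1 complex ion per 3 potassium.

K3[MoF2(NO3)4]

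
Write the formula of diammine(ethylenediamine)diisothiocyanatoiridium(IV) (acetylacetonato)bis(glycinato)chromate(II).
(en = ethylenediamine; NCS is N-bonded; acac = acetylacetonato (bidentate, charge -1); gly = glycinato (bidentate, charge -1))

[Ir(en)(NCS)2(NH3)2][Cr(acac)(gly)2]2

Cation [Ir…]: ligand charges -2, Ir(IV) ⇒ ion charge 2+.
Anion [Cr…]: ligand charges -3, Cr(II) ⇒ ion charge 1−.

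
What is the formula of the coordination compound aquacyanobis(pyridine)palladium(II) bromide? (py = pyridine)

[Pd(CN)(H2O)(py)2]Br

Ligands: 2 pyridine (py, neutral), 1 aqua (H2O, neutral), 1 cyano (CN, -1). Ligand charge sum = -1.
With Pd in oxidation state +2, the complex ion is [Pd...]^1+.
Charge balance with bromide (-1) requires 1 complex ion per 1 bromide.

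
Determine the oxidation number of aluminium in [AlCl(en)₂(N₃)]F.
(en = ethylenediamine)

+3

1 fluoride outside the brackets (-1 each) → the complex ion is 1+.
Ligand charges: 2×en neutral; 1×Cl = -1; 1×N3 = -1; sum -2.
Al + (-2) = 1+ ⇒ Al is +3.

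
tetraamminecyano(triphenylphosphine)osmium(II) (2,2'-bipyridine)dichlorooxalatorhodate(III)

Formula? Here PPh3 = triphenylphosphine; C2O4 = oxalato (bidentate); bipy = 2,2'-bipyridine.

Cation [Os…]: ligand charges -1, Os(II) ⇒ ion charge 1+.
Anion [Rh…]: ligand charges -4, Rh(III) ⇒ ion charge 1−.
One 1+ cation balances one 1− anion.

[Os(CN)(NH3)4(PPh3)][Rh(bipy)(C2O4)Cl2]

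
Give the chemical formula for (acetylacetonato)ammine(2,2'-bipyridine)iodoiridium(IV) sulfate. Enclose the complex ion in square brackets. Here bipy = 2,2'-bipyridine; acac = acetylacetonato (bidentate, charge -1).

[Ir(acac)(bipy)I(NH3)]SO4

Ligands: 1 ammine (NH3, neutral), 1 2,2'-bipyridine (bipy, neutral), 1 iodo (I, -1), 1 acetylacetonato (acac, -1). Ligand charge sum = -2.
With Ir in oxidation state +4, the complex ion is [Ir...]^2+.
Charge balance with sulfate (-2) requires 1 complex ion per 1 sulfate.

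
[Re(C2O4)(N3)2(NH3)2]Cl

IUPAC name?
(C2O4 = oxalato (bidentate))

The 1 chloride counter-ion carries a total charge of -1, so each complex ion is 1+.
Ligand charges: 1×oxalato (-2 each), 2×ammine (neutral), 2×azido (-1 each); total -4. So Re + (-4) = 1+, giving Re = +5.
Ligands are named alphabetically: ammine before azido before oxalato.

diamminediazidooxalatorhenium(V) chloride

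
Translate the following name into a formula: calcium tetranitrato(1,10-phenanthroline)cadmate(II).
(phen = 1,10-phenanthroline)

Ligands: 1 1,10-phenanthroline (phen, neutral), 4 nitrato (NO3, -1). Ligand charge sum = -4.
With Cd in oxidation state +2, the complex ion is [Cd...]^2−.
Charge balance with calcium (+2) requires 1 complex ion per 1 calcium.

Ca[Cd(NO3)4(phen)]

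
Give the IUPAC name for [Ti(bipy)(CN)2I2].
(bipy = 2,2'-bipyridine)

There is no counter-ion, so the complex is neutral overall.
Ligand charges: 2×iodo (-1 each), 1×2,2'-bipyridine (neutral), 2×cyano (-1 each); total -4. So Ti + (-4) = 0, giving Ti = +4.
Ligands are named alphabetically: bipyridine before cyano before iodo.

(2,2'-bipyridine)dicyanodiiodotitanium(IV)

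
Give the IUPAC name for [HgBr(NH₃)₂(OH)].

diamminebromohydroxomercury(II)

There is no counter-ion, so the complex is neutral overall.
Ligand charges: 1×hydroxo (-1 each), 1×bromo (-1 each), 2×ammine (neutral); total -2. So Hg + (-2) = 0, giving Hg = +2.
Ligands are named alphabetically: ammine before bromo before hydroxo.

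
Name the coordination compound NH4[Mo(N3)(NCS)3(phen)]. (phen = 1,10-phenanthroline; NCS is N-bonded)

The 1 ammonium counter-ion carries a total charge of +1, so each complex ion is 1−.
Ligand charges: 1×1,10-phenanthroline (neutral), 1×azido (-1 each), 3×isothiocyanato (-1 each); total -4. So Mo + (-4) = 1−, giving Mo = +3.
Ligands are named alphabetically: azido before isothiocyanato before phenanthroline.
The complex ion is anionic, so molybdenum takes the -ate form molybdate(III).

ammonium azidotriisothiocyanato(1,10-phenanthroline)molybdate(III)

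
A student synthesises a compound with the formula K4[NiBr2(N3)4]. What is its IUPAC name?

The 4 potassium counter-ions carry a total charge of +4, so each complex ion is 4−.
Ligand charges: 4×azido (-1 each), 2×bromo (-1 each); total -6. So Ni + (-6) = 4−, giving Ni = +2.
Ligands are named alphabetically: azido before bromo.
The complex ion is anionic, so nickel takes the -ate form nickelate(II).

potassium tetraazidodibromonickelate(II)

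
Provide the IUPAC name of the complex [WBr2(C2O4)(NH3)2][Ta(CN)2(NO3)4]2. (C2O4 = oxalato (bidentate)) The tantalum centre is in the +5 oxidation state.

diamminedibromooxalatotungsten(VI) dicyanotetranitratotantalate(V)

Both ions are complex: the cation is named first with the plain metal name, the anion second with the -ate form; each ion's ligands are alphabetised independently.
Ta is given as +5; the anion's ligand charges sum to -6, so the complex anion is 1−.
With 2 anions per cation, the cation must be 2×1 = 2+.
Cation: ligand charges sum to -4; for the ion to be 2+, W = +6.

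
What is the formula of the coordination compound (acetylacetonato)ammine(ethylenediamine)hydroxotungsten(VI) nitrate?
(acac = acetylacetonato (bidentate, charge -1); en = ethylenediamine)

[W(acac)(en)(NH3)(OH)](NO3)4

Ligands: 1 acetylacetonato (acac, -1), 1 ammine (NH3, neutral), 1 hydroxo (OH, -1), 1 ethylenediamine (en, neutral). Ligand charge sum = -2.
Charge balance with nitrate (-1) requires 1 complex ion per 4 nitrate.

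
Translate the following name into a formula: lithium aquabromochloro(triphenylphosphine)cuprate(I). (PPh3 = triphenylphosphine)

Li[CuBrCl(H2O)(PPh3)]

Ligands: 1 bromo (Br, -1), 1 chloro (Cl, -1), 1 aqua (H2O, neutral), 1 triphenylphosphine (PPh3, neutral). Ligand charge sum = -2.
With Cu in oxidation state +1, the complex ion is [Cu...]^1−.
Charge balance with lithium (+1) requires 1 complex ion per 1 lithium.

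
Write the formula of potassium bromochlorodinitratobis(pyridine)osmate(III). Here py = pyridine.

K[OsBrCl(NO3)2(py)2]

Ligands: 1 chloro (Cl, -1), 1 bromo (Br, -1), 2 pyridine (py, neutral), 2 nitrato (NO3, -1). Ligand charge sum = -4.
With Os in oxidation state +3, the complex ion is [Os...]^1−.
Charge balance with potassium (+1) requires 1 complex ion per 1 potassium.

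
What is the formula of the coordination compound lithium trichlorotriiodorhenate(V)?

Li[ReCl3I3]

Ligands: 3 iodo (I, -1), 3 chloro (Cl, -1). Ligand charge sum = -6.
Charge balance with lithium (+1) requires 1 complex ion per 1 lithium.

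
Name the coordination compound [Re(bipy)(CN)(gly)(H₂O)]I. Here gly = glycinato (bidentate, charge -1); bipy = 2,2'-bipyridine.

aqua(2,2'-bipyridine)cyano(glycinato)rhenium(III) iodide

The 1 iodide counter-ion carries a total charge of -1, so each complex ion is 1+.
Ligand charges: 1×cyano (-1 each), 1×glycinato (-1 each), 1×aqua (neutral), 1×2,2'-bipyridine (neutral); total -2. So Re + (-2) = 1+, giving Re = +3.
Ligands are named alphabetically: aqua before bipyridine before cyano before glycinato.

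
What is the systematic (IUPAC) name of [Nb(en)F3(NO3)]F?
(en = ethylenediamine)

(ethylenediamine)trifluoronitratoniobium(V) fluoride

The 1 fluoride counter-ion carries a total charge of -1, so each complex ion is 1+.
Ligand charges: 1×nitrato (-1 each), 3×fluoro (-1 each), 1×ethylenediamine (neutral); total -4. So Nb + (-4) = 1+, giving Nb = +5.
Ligands are named alphabetically: ethylenediamine before fluoro before nitrato.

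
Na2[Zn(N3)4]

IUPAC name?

sodium tetraazidozincate(II)

The 2 sodium counter-ions carry a total charge of +2, so each complex ion is 2−.
Ligand charges: 4×azido (-1 each); total -4. So Zn + (-4) = 2−, giving Zn = +2.
The complex ion is anionic, so zinc takes the -ate form zincate(II).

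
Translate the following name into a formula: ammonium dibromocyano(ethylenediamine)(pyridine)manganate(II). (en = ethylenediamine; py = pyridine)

Ligands: 2 bromo (Br, -1), 1 cyano (CN, -1), 1 ethylenediamine (en, neutral), 1 pyridine (py, neutral). Ligand charge sum = -3.
With Mn in oxidation state +2, the complex ion is [Mn...]^1−.
Charge balance with ammonium (+1) requires 1 complex ion per 1 ammonium.

NH4[MnBr2(CN)(en)(py)]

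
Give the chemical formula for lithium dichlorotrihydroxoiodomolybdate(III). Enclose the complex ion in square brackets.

Ligands: 3 hydroxo (OH, -1), 2 chloro (Cl, -1), 1 iodo (I, -1). Ligand charge sum = -6.
With Mo in oxidation state +3, the complex ion is [Mo...]^3−.
Charge balance with lithium (+1) requires 1 complex ion per 3 lithium.

Li3[MoCl2I(OH)3]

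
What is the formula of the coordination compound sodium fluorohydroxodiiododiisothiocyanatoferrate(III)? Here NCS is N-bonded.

Na3[FeFI2(NCS)2(OH)]

Ligands: 1 hydroxo (OH, -1), 1 fluoro (F, -1), 2 iodo (I, -1), 2 isothiocyanato (NCS, -1). Ligand charge sum = -6.
Charge balance with sodium (+1) requires 1 complex ion per 3 sodium.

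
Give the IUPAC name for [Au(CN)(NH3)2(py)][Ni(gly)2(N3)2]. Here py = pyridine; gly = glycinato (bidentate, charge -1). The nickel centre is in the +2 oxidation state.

diamminecyano(pyridine)gold(III) diazidobis(glycinato)nickelate(II)

Both ions are complex: the cation is named first with the plain metal name, the anion second with the -ate form; each ion's ligands are alphabetised independently.
Ni is given as +2; the anion's ligand charges sum to -4, so the complex anion is 2−.
A 1:1 salt means the cation carries the equal and opposite charge, 2+.
Cation: ligand charges sum to -1; for the ion to be 2+, Au = +3.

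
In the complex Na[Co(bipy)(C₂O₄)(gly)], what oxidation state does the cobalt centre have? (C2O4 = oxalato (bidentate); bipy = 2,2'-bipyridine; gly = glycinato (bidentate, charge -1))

1 sodium outside the brackets (+1 each) → the complex ion is 1−.
Ligand charges: 1×C2O4 = -2; 1×bipy neutral; 1×gly = -1; sum -3.
Co + (-3) = 1− ⇒ Co is +2.

+2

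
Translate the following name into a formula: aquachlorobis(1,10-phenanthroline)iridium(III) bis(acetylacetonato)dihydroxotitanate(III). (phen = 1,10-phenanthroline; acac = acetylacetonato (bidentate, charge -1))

[IrCl(H2O)(phen)2][Ti(acac)2(OH)2]2

Cation [Ir…]: ligand charges -1, Ir(III) ⇒ ion charge 2+.
Anion [Ti…]: ligand charges -4, Ti(III) ⇒ ion charge 1−.
One 2+ cation requires 2 of the 1− anion.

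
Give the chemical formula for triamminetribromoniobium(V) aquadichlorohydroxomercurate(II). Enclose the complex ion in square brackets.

Cation [Nb…]: ligand charges -3, Nb(V) ⇒ ion charge 2+.
Anion [Hg…]: ligand charges -3, Hg(II) ⇒ ion charge 1−.

[NbBr3(NH3)3][HgCl2(H2O)(OH)]2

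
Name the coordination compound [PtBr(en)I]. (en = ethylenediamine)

There is no counter-ion, so the complex is neutral overall.
Ligand charges: 1×bromo (-1 each), 1×iodo (-1 each), 1×ethylenediamine (neutral); total -2. So Pt + (-2) = 0, giving Pt = +2.
Ligands are named alphabetically: bromo before ethylenediamine before iodo.

bromo(ethylenediamine)iodoplatinum(II)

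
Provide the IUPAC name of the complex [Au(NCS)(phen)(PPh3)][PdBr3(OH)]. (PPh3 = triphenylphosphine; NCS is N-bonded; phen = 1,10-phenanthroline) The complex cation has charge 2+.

isothiocyanato(1,10-phenanthroline)(triphenylphosphine)gold(III) tribromohydroxopalladate(II)

The complex cation is given as 2+; its ligand charges sum to -1, so Au = +3.
A 1:1 salt means the anion carries the equal and opposite charge, 2−.
Anion: ligand charges sum to -4; for the ion to be 2−, Pd = +2.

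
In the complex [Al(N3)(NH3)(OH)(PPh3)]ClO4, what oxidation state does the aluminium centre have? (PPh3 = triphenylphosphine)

+3

1 perchlorate outside the brackets (-1 each) → the complex ion is 1+.
Ligand charges: 1×PPh3 neutral; 1×N3 = -1; 1×OH = -1; 1×NH3 neutral; sum -2.
Al + (-2) = 1+ ⇒ Al is +3.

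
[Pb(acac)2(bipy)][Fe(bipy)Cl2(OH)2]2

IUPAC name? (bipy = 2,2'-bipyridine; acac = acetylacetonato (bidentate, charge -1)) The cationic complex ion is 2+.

The complex cation is given as 2+; its ligand charges sum to -2, so Pb = +4.
With 2 anions per cation, each anion must be 2/2 = 1−.
Anion: ligand charges sum to -4; for the ion to be 1−, Fe = +3.

bis(acetylacetonato)(2,2'-bipyridine)lead(IV) (2,2'-bipyridine)dichlorodihydroxoferrate(III)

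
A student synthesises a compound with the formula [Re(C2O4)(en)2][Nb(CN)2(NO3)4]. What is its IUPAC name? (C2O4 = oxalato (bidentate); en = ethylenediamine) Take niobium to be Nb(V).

Both ions are complex: the cation is named first with the plain metal name, the anion second with the -ate form; each ion's ligands are alphabetised independently.
Nb is given as +5; the anion's ligand charges sum to -6, so the complex anion is 1−.
A 1:1 salt means the cation carries the equal and opposite charge, 1+.
Cation: ligand charges sum to -2; for the ion to be 1+, Re = +3.

bis(ethylenediamine)oxalatorhenium(III) dicyanotetranitratoniobate(V)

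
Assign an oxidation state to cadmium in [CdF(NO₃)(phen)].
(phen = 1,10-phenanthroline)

+2

No counter-ion: the bracketed complex is neutral.
Ligand charges: 1×F = -1; 1×phen neutral; 1×NO3 = -1; sum -2.
Cd + (-2) = 0 ⇒ Cd is +2.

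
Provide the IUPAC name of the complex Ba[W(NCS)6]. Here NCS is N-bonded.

barium hexaisothiocyanatotungstate(IV)

The 1 barium counter-ion carries a total charge of +2, so each complex ion is 2−.
Ligand charges: 6×isothiocyanato (-1 each); total -6. So W + (-6) = 2−, giving W = +4.
The complex ion is anionic, so tungsten takes the -ate form tungstate(IV).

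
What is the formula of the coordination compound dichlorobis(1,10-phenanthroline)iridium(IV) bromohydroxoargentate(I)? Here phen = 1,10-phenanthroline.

Cation [Ir…]: ligand charges -2, Ir(IV) ⇒ ion charge 2+.
Anion [Ag…]: ligand charges -2, Ag(I) ⇒ ion charge 1−.
One 2+ cation requires 2 of the 1− anion.

[IrCl2(phen)2][AgBr(OH)]2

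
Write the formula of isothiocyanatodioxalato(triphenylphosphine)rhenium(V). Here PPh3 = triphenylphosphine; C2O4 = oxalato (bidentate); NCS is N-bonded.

Ligands: 1 triphenylphosphine (PPh3, neutral), 2 oxalato (C2O4, -2), 1 isothiocyanato (NCS, -1). Ligand charge sum = -5.
With Re in oxidation state +5, the complex ion is [Re...].

[Re(C2O4)2(NCS)(PPh3)]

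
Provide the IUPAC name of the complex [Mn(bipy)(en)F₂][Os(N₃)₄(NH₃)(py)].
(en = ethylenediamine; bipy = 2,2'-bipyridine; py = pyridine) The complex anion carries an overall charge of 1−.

(2,2'-bipyridine)(ethylenediamine)difluoromanganese(III) amminetetraazido(pyridine)osmate(III)

The complex anion is given as 1−; its ligand charges sum to -4, so Os = +3.
A 1:1 salt means the cation carries the equal and opposite charge, 1+.
Cation: ligand charges sum to -2; for the ion to be 1+, Mn = +3.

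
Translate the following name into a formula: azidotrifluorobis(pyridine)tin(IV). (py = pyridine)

Ligands: 3 fluoro (F, -1), 1 azido (N3, -1), 2 pyridine (py, neutral). Ligand charge sum = -4.
With Sn in oxidation state +4, the complex ion is [Sn...].

[SnF3(N3)(py)2]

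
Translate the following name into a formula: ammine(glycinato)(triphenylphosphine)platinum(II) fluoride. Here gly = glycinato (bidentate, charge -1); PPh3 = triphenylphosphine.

Ligands: 1 ammine (NH3, neutral), 1 glycinato (gly, -1), 1 triphenylphosphine (PPh3, neutral). Ligand charge sum = -1.
With Pt in oxidation state +2, the complex ion is [Pt...]^1+.
Charge balance with fluoride (-1) requires 1 complex ion per 1 fluoride.

[Pt(gly)(NH3)(PPh3)]F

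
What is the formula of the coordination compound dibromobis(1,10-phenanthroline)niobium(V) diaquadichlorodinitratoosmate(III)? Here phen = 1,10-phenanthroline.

[NbBr2(phen)2][OsCl2(H2O)2(NO3)2]3

Cation [Nb…]: ligand charges -2, Nb(V) ⇒ ion charge 3+.
Anion [Os…]: ligand charges -4, Os(III) ⇒ ion charge 1−.
One 3+ cation requires 3 of the 1− anion.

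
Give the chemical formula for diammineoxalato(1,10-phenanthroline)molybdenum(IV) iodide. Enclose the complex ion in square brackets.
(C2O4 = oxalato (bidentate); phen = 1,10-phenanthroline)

[Mo(C2O4)(NH3)2(phen)]I2

Ligands: 1 oxalato (C2O4, -2), 2 ammine (NH3, neutral), 1 1,10-phenanthroline (phen, neutral). Ligand charge sum = -2.
With Mo in oxidation state +4, the complex ion is [Mo...]^2+.
Charge balance with iodide (-1) requires 1 complex ion per 2 iodide.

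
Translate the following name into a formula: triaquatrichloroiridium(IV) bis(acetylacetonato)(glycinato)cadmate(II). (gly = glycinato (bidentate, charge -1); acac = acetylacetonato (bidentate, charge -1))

[IrCl3(H2O)3][Cd(acac)2(gly)]

Cation [Ir…]: ligand charges -3, Ir(IV) ⇒ ion charge 1+.
Anion [Cd…]: ligand charges -3, Cd(II) ⇒ ion charge 1−.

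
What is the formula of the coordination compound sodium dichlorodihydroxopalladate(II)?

Na2[PdCl2(OH)2]

Ligands: 2 chloro (Cl, -1), 2 hydroxo (OH, -1). Ligand charge sum = -4.
With Pd in oxidation state +2, the complex ion is [Pd...]^2−.
Charge balance with sodium (+1) requires 1 complex ion per 2 sodium.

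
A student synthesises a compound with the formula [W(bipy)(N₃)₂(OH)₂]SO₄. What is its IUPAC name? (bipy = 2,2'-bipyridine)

diazido(2,2'-bipyridine)dihydroxotungsten(VI) sulfate

The 1 sulfate counter-ion carries a total charge of -2, so each complex ion is 2+.
Ligand charges: 1×2,2'-bipyridine (neutral), 2×hydroxo (-1 each), 2×azido (-1 each); total -4. So W + (-4) = 2+, giving W = +6.
Ligands are named alphabetically: azido before bipyridine before hydroxo.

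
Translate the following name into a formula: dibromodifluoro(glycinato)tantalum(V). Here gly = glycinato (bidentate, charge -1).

[TaBr2F2(gly)]

Ligands: 2 bromo (Br, -1), 2 fluoro (F, -1), 1 glycinato (gly, -1). Ligand charge sum = -5.
With Ta in oxidation state +5, the complex ion is [Ta...].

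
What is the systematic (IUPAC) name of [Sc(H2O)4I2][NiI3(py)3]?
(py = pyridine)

Scandium is always +3 in its complexes; the cation's ligand charges sum to -2, so the complex cation is 1+.
A 1:1 salt means the anion carries the equal and opposite charge, 1−.
Anion: ligand charges sum to -3; for the ion to be 1−, Ni = +2.

tetraaquadiiodoscandium(III) triiodotris(pyridine)nickelate(II)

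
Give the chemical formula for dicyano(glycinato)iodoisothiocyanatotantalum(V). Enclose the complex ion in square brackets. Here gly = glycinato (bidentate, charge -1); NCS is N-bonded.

Ligands: 1 glycinato (gly, -1), 2 cyano (CN, -1), 1 iodo (I, -1), 1 isothiocyanato (NCS, -1). Ligand charge sum = -5.
With Ta in oxidation state +5, the complex ion is [Ta...].

[Ta(CN)2(gly)I(NCS)]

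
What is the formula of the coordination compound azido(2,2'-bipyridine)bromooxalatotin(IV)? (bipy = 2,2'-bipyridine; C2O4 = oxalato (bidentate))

[Sn(bipy)Br(C2O4)(N3)]

Ligands: 1 azido (N3, -1), 1 bromo (Br, -1), 1 2,2'-bipyridine (bipy, neutral), 1 oxalato (C2O4, -2). Ligand charge sum = -4.
With Sn in oxidation state +4, the complex ion is [Sn...].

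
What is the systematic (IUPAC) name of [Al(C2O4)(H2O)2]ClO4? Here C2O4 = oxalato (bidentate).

diaquaoxalatoaluminium(III) perchlorate

The 1 perchlorate counter-ion carries a total charge of -1, so each complex ion is 1+.
Ligand charges: 1×oxalato (-2 each), 2×aqua (neutral); total -2. So Al + (-2) = 1+, giving Al = +3.
Ligands are named alphabetically: aqua before oxalato.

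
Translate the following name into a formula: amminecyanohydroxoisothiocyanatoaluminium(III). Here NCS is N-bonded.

[Al(CN)(NCS)(NH3)(OH)]

Ligands: 1 isothiocyanato (NCS, -1), 1 ammine (NH3, neutral), 1 cyano (CN, -1), 1 hydroxo (OH, -1). Ligand charge sum = -3.
With Al in oxidation state +3, the complex ion is [Al...].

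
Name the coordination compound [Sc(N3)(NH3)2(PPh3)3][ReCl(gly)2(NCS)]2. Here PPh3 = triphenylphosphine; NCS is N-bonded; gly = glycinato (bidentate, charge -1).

diammineazidotris(triphenylphosphine)scandium(III) chlorobis(glycinato)isothiocyanatorhenate(III)

Scandium is always +3 in its complexes; the cation's ligand charges sum to -1, so the complex cation is 2+.
With 2 anions per cation, each anion must be 2/2 = 1−.
Anion: ligand charges sum to -4; for the ion to be 1−, Re = +3.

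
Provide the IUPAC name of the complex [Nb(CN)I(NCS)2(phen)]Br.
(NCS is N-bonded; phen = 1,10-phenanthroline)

The 1 bromide counter-ion carries a total charge of -1, so each complex ion is 1+.
Ligand charges: 2×isothiocyanato (-1 each), 1×1,10-phenanthroline (neutral), 1×iodo (-1 each), 1×cyano (-1 each); total -4. So Nb + (-4) = 1+, giving Nb = +5.
Ligands are named alphabetically: cyano before iodo before isothiocyanato before phenanthroline.

cyanoiododiisothiocyanato(1,10-phenanthroline)niobium(V) bromide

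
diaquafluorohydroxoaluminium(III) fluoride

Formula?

Ligands: 1 fluoro (F, -1), 2 aqua (H2O, neutral), 1 hydroxo (OH, -1). Ligand charge sum = -2.
Charge balance with fluoride (-1) requires 1 complex ion per 1 fluoride.

[AlF(H2O)2(OH)]F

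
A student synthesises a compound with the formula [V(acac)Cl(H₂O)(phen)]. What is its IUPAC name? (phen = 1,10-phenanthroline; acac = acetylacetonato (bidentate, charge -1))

There is no counter-ion, so the complex is neutral overall.
Ligand charges: 1×1,10-phenanthroline (neutral), 1×aqua (neutral), 1×acetylacetonato (-1 each), 1×chloro (-1 each); total -2. So V + (-2) = 0, giving V = +2.
Ligands are named alphabetically: acetylacetonato before aqua before chloro before phenanthroline.

(acetylacetonato)aquachloro(1,10-phenanthroline)vanadium(II)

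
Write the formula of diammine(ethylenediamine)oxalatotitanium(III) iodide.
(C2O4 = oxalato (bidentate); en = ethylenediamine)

Ligands: 2 ammine (NH3, neutral), 1 oxalato (C2O4, -2), 1 ethylenediamine (en, neutral). Ligand charge sum = -2.
With Ti in oxidation state +3, the complex ion is [Ti...]^1+.
Charge balance with iodide (-1) requires 1 complex ion per 1 iodide.

[Ti(C2O4)(en)(NH3)2]I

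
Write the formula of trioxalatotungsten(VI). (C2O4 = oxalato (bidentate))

Ligands: 3 oxalato (C2O4, -2). Ligand charge sum = -6.
With W in oxidation state +6, the complex ion is [W...].

[W(C2O4)3]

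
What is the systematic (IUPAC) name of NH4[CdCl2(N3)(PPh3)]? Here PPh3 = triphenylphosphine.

ammonium azidodichloro(triphenylphosphine)cadmate(II)

The 1 ammonium counter-ion carries a total charge of +1, so each complex ion is 1−.
Ligand charges: 1×azido (-1 each), 1×triphenylphosphine (neutral), 2×chloro (-1 each); total -3. So Cd + (-3) = 1−, giving Cd = +2.
The complex ion is anionic, so cadmium takes the -ate form cadmate(II).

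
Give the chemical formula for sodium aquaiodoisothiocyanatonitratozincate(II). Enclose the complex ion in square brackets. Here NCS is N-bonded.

Ligands: 1 aqua (H2O, neutral), 1 iodo (I, -1), 1 nitrato (NO3, -1), 1 isothiocyanato (NCS, -1). Ligand charge sum = -3.
With Zn in oxidation state +2, the complex ion is [Zn...]^1−.
Charge balance with sodium (+1) requires 1 complex ion per 1 sodium.

Na[Zn(H2O)I(NCS)(NO3)]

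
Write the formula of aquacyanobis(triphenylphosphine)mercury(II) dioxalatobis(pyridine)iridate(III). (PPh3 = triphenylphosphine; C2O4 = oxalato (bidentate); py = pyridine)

[Hg(CN)(H2O)(PPh3)2][Ir(C2O4)2(py)2]

Cation [Hg…]: ligand charges -1, Hg(II) ⇒ ion charge 1+.
Anion [Ir…]: ligand charges -4, Ir(III) ⇒ ion charge 1−.
One 1+ cation balances one 1− anion.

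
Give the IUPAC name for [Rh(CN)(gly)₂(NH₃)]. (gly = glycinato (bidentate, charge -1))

There is no counter-ion, so the complex is neutral overall.
Ligand charges: 2×glycinato (-1 each), 1×ammine (neutral), 1×cyano (-1 each); total -3. So Rh + (-3) = 0, giving Rh = +3.
Ligands are named alphabetically: ammine before cyano before glycinato.

amminecyanobis(glycinato)rhodium(III)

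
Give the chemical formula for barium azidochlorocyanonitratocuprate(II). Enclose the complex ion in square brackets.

Ligands: 1 cyano (CN, -1), 1 azido (N3, -1), 1 nitrato (NO3, -1), 1 chloro (Cl, -1). Ligand charge sum = -4.
With Cu in oxidation state +2, the complex ion is [Cu...]^2−.
Charge balance with barium (+2) requires 1 complex ion per 1 barium.

Ba[CuCl(CN)(N3)(NO3)]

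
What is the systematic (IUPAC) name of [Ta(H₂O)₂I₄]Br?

The 1 bromide counter-ion carries a total charge of -1, so each complex ion is 1+.
Ligand charges: 2×aqua (neutral), 4×iodo (-1 each); total -4. So Ta + (-4) = 1+, giving Ta = +5.
Ligands are named alphabetically: aqua before iodo.

diaquatetraiodotantalum(V) bromide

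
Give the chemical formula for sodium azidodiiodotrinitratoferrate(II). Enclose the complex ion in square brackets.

Ligands: 2 iodo (I, -1), 3 nitrato (NO3, -1), 1 azido (N3, -1). Ligand charge sum = -6.
Charge balance with sodium (+1) requires 1 complex ion per 4 sodium.

Na4[FeI2(N3)(NO3)3]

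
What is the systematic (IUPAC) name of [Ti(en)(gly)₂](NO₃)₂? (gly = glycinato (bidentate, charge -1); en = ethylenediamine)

The 2 nitrate counter-ions carry a total charge of -2, so each complex ion is 2+.
Ligand charges: 2×glycinato (-1 each), 1×ethylenediamine (neutral); total -2. So Ti + (-2) = 2+, giving Ti = +4.
Ligands are named alphabetically: ethylenediamine before glycinato.

(ethylenediamine)bis(glycinato)titanium(IV) nitrate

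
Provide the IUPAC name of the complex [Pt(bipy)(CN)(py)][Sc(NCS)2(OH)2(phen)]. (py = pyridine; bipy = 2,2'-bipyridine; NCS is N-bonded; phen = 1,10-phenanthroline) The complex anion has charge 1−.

Both ions are complex: the cation is named first with the plain metal name, the anion second with the -ate form; each ion's ligands are alphabetised independently.
The complex anion is given as 1−; its ligand charges sum to -4, so Sc = +3.
A 1:1 salt means the cation carries the equal and opposite charge, 1+.
Cation: ligand charges sum to -1; for the ion to be 1+, Pt = +2.

(2,2'-bipyridine)cyano(pyridine)platinum(II) dihydroxodiisothiocyanato(1,10-phenanthroline)scandate(III)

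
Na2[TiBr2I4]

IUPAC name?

sodium dibromotetraiodotitanate(IV)

The 2 sodium counter-ions carry a total charge of +2, so each complex ion is 2−.
Ligand charges: 4×iodo (-1 each), 2×bromo (-1 each); total -6. So Ti + (-6) = 2−, giving Ti = +4.
Ligands are named alphabetically: bromo before iodo.
The complex ion is anionic, so titanium takes the -ate form titanate(IV).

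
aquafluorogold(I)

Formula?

[AuF(H2O)]

Ligands: 1 aqua (H2O, neutral), 1 fluoro (F, -1). Ligand charge sum = -1.
With Au in oxidation state +1, the complex ion is [Au...].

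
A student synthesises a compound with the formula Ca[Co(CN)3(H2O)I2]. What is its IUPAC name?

calcium aquatricyanodiiodocobaltate(III)

The 1 calcium counter-ion carries a total charge of +2, so each complex ion is 2−.
Ligand charges: 3×cyano (-1 each), 1×aqua (neutral), 2×iodo (-1 each); total -5. So Co + (-5) = 2−, giving Co = +3.
The complex ion is anionic, so cobalt takes the -ate form cobaltate(III).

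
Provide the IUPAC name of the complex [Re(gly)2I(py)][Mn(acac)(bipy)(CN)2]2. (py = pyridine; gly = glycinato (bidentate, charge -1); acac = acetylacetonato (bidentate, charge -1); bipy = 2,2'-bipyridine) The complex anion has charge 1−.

bis(glycinato)iodo(pyridine)rhenium(V) (acetylacetonato)(2,2'-bipyridine)dicyanomanganate(II)

Both ions are complex: the cation is named first with the plain metal name, the anion second with the -ate form; each ion's ligands are alphabetised independently.
The complex anion is given as 1−; its ligand charges sum to -3, so Mn = +2.
With 2 anions per cation, the cation must be 2×1 = 2+.
Cation: ligand charges sum to -3; for the ion to be 2+, Re = +5.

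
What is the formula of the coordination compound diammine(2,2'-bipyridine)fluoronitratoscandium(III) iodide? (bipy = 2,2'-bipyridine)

[Sc(bipy)F(NH3)2(NO3)]I

Ligands: 2 ammine (NH3, neutral), 1 fluoro (F, -1), 1 2,2'-bipyridine (bipy, neutral), 1 nitrato (NO3, -1). Ligand charge sum = -2.
With Sc in oxidation state +3, the complex ion is [Sc...]^1+.
Charge balance with iodide (-1) requires 1 complex ion per 1 iodide.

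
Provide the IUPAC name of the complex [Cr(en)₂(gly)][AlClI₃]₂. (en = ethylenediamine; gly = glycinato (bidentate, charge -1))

Aluminium is always +3 in its complexes; the anion's ligand charges sum to -4, so the complex anion is 1−.
With 2 anions per cation, the cation must be 2×1 = 2+.
Cation: ligand charges sum to -1; for the ion to be 2+, Cr = +3.

bis(ethylenediamine)(glycinato)chromium(III) chlorotriiodoaluminate(III)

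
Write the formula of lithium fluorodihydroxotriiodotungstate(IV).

Ligands: 2 hydroxo (OH, -1), 3 iodo (I, -1), 1 fluoro (F, -1). Ligand charge sum = -6.
With W in oxidation state +4, the complex ion is [W...]^2−.
Charge balance with lithium (+1) requires 1 complex ion per 2 lithium.

Li2[WFI3(OH)2]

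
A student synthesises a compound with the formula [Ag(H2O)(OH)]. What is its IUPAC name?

aquahydroxosilver(I)

There is no counter-ion, so the complex is neutral overall.
Ligand charges: 1×aqua (neutral), 1×hydroxo (-1 each); total -1. So Ag + (-1) = 0, giving Ag = +1.
Ligands are named alphabetically: aqua before hydroxo.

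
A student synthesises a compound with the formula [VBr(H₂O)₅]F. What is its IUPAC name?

pentaaquabromovanadium(II) fluoride

The 1 fluoride counter-ion carries a total charge of -1, so each complex ion is 1+.
Ligand charges: 5×aqua (neutral), 1×bromo (-1 each); total -1. So V + (-1) = 1+, giving V = +2.
Ligands are named alphabetically: aqua before bromo.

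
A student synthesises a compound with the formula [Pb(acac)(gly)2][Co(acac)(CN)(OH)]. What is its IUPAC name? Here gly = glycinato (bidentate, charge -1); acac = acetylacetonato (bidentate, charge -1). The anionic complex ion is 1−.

The complex anion is given as 1−; its ligand charges sum to -3, so Co = +2.
A 1:1 salt means the cation carries the equal and opposite charge, 1+.
Cation: ligand charges sum to -3; for the ion to be 1+, Pb = +4.

(acetylacetonato)bis(glycinato)lead(IV) (acetylacetonato)cyanohydroxocobaltate(II)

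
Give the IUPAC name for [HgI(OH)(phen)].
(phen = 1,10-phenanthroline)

hydroxoiodo(1,10-phenanthroline)mercury(II)

There is no counter-ion, so the complex is neutral overall.
Ligand charges: 1×hydroxo (-1 each), 1×iodo (-1 each), 1×1,10-phenanthroline (neutral); total -2. So Hg + (-2) = 0, giving Hg = +2.
Ligands are named alphabetically: hydroxo before iodo before phenanthroline.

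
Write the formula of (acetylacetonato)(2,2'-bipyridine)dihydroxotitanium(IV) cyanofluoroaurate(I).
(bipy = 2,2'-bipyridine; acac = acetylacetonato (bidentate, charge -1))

[Ti(acac)(bipy)(OH)2][Au(CN)F]

Cation [Ti…]: ligand charges -3, Ti(IV) ⇒ ion charge 1+.
Anion [Au…]: ligand charges -2, Au(I) ⇒ ion charge 1−.
One 1+ cation balances one 1− anion.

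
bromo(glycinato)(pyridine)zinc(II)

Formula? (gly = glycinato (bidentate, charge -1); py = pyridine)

[ZnBr(gly)(py)]

Ligands: 1 bromo (Br, -1), 1 glycinato (gly, -1), 1 pyridine (py, neutral). Ligand charge sum = -2.
With Zn in oxidation state +2, the complex ion is [Zn...].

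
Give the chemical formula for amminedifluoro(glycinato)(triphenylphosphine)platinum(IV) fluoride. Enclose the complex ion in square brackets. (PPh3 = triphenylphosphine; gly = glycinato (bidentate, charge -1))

[PtF2(gly)(NH3)(PPh3)]F

Ligands: 1 triphenylphosphine (PPh3, neutral), 1 glycinato (gly, -1), 1 ammine (NH3, neutral), 2 fluoro (F, -1). Ligand charge sum = -3.
With Pt in oxidation state +4, the complex ion is [Pt...]^1+.
Charge balance with fluoride (-1) requires 1 complex ion per 1 fluoride.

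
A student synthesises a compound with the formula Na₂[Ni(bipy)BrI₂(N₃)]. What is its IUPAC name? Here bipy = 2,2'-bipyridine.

sodium azido(2,2'-bipyridine)bromodiiodonickelate(II)

The 2 sodium counter-ions carry a total charge of +2, so each complex ion is 2−.
Ligand charges: 1×azido (-1 each), 1×2,2'-bipyridine (neutral), 2×iodo (-1 each), 1×bromo (-1 each); total -4. So Ni + (-4) = 2−, giving Ni = +2.
Ligands are named alphabetically: azido before bipyridine before bromo before iodo.
The complex ion is anionic, so nickel takes the -ate form nickelate(II).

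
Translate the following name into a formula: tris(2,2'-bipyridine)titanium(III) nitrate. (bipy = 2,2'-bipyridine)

[Ti(bipy)3](NO3)3

Ligands: 3 2,2'-bipyridine (bipy, neutral). Ligand charge sum = 0.
With Ti in oxidation state +3, the complex ion is [Ti...]^3+.
Charge balance with nitrate (-1) requires 1 complex ion per 3 nitrate.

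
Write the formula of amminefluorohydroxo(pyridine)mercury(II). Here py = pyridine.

Ligands: 1 fluoro (F, -1), 1 pyridine (py, neutral), 1 hydroxo (OH, -1), 1 ammine (NH3, neutral). Ligand charge sum = -2.
With Hg in oxidation state +2, the complex ion is [Hg...].

[HgF(NH3)(OH)(py)]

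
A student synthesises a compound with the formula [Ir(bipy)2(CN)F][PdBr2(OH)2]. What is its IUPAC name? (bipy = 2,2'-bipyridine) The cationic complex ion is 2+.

bis(2,2'-bipyridine)cyanofluoroiridium(IV) dibromodihydroxopalladate(II)

Both ions are complex: the cation is named first with the plain metal name, the anion second with the -ate form; each ion's ligands are alphabetised independently.
The complex cation is given as 2+; its ligand charges sum to -2, so Ir = +4.
A 1:1 salt means the anion carries the equal and opposite charge, 2−.
Anion: ligand charges sum to -4; for the ion to be 2−, Pd = +2.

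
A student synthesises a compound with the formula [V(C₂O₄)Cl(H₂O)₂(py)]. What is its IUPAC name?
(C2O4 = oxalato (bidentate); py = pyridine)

diaquachlorooxalato(pyridine)vanadium(III)

There is no counter-ion, so the complex is neutral overall.
Ligand charges: 1×chloro (-1 each), 1×oxalato (-2 each), 1×pyridine (neutral), 2×aqua (neutral); total -3. So V + (-3) = 0, giving V = +3.
Ligands are named alphabetically: aqua before chloro before oxalato before pyridine.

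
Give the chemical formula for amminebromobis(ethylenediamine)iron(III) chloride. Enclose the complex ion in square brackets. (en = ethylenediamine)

Ligands: 1 bromo (Br, -1), 2 ethylenediamine (en, neutral), 1 ammine (NH3, neutral). Ligand charge sum = -1.
With Fe in oxidation state +3, the complex ion is [Fe...]^2+.
Charge balance with chloride (-1) requires 1 complex ion per 2 chloride.

[FeBr(en)2(NH3)]Cl2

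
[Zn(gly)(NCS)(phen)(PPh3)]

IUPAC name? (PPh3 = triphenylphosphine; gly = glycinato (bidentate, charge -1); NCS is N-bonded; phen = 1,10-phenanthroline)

There is no counter-ion, so the complex is neutral overall.
Ligand charges: 1×triphenylphosphine (neutral), 1×glycinato (-1 each), 1×isothiocyanato (-1 each), 1×1,10-phenanthroline (neutral); total -2. So Zn + (-2) = 0, giving Zn = +2.
Ligands are named alphabetically: glycinato before isothiocyanato before phenanthroline before triphenylphosphine.

(glycinato)isothiocyanato(1,10-phenanthroline)(triphenylphosphine)zinc(II)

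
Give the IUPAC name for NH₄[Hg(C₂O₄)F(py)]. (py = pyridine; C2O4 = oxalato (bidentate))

ammonium fluorooxalato(pyridine)mercurate(II)

The 1 ammonium counter-ion carries a total charge of +1, so each complex ion is 1−.
Ligand charges: 1×pyridine (neutral), 1×fluoro (-1 each), 1×oxalato (-2 each); total -3. So Hg + (-3) = 1−, giving Hg = +2.
Ligands are named alphabetically: fluoro before oxalato before pyridine.
The complex ion is anionic, so mercury takes the -ate form mercurate(II).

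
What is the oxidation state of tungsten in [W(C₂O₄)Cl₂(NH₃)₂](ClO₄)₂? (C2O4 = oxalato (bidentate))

2 perchlorate outside the brackets (-1 each) → the complex ion is 2+.
Ligand charges: 2×Cl = -2; 1×C2O4 = -2; 2×NH3 neutral; sum -4.
W + (-4) = 2+ ⇒ W is +6.

+6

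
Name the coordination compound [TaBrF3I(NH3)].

There is no counter-ion, so the complex is neutral overall.
Ligand charges: 1×bromo (-1 each), 3×fluoro (-1 each), 1×ammine (neutral), 1×iodo (-1 each); total -5. So Ta + (-5) = 0, giving Ta = +5.
Ligands are named alphabetically: ammine before bromo before fluoro before iodo.

amminebromotrifluoroiodotantalum(V)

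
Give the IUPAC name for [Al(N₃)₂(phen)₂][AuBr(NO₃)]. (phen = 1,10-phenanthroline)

diazidobis(1,10-phenanthroline)aluminium(III) bromonitratoaurate(I)

Both ions are complex: the cation is named first with the plain metal name, the anion second with the -ate form; each ion's ligands are alphabetised independently.
Aluminium is always +3 in its complexes; the cation's ligand charges sum to -2, so the complex cation is 1+.
A 1:1 salt means the anion carries the equal and opposite charge, 1−.
Anion: ligand charges sum to -2; for the ion to be 1−, Au = +1.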